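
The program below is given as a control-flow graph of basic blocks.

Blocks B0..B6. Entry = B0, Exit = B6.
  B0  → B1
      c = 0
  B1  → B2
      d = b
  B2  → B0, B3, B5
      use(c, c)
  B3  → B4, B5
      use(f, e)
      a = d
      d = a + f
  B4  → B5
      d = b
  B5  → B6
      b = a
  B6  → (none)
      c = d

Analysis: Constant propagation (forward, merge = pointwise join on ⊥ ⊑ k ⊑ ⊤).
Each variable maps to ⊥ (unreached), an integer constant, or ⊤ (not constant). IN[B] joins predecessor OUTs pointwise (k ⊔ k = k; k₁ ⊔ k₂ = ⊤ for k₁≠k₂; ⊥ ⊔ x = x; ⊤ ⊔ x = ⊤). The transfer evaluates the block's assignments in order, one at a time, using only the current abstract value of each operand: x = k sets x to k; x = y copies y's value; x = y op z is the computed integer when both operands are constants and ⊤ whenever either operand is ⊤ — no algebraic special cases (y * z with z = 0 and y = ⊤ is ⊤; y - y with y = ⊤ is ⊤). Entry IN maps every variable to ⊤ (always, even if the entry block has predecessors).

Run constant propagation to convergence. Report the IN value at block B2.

Converged values:
  B0:   IN=(all ⊤)   OUT={c:0; rest ⊤}
  B1:   IN={c:0; rest ⊤}   OUT={c:0; rest ⊤}
  B2:   IN={c:0; rest ⊤}   OUT={c:0; rest ⊤}
  B3:   IN={c:0; rest ⊤}   OUT={c:0; rest ⊤}
  B4:   IN={c:0; rest ⊤}   OUT={c:0; rest ⊤}
  B5:   IN={c:0; rest ⊤}   OUT={c:0; rest ⊤}
  B6:   IN={c:0; rest ⊤}   OUT=(all ⊤)

Merge at B2: IN[B2] = OUT[B1] = {a: ⊤, b: ⊤, c: 0, d: ⊤, e: ⊤, f: ⊤}

Answer: {a: ⊤, b: ⊤, c: 0, d: ⊤, e: ⊤, f: ⊤}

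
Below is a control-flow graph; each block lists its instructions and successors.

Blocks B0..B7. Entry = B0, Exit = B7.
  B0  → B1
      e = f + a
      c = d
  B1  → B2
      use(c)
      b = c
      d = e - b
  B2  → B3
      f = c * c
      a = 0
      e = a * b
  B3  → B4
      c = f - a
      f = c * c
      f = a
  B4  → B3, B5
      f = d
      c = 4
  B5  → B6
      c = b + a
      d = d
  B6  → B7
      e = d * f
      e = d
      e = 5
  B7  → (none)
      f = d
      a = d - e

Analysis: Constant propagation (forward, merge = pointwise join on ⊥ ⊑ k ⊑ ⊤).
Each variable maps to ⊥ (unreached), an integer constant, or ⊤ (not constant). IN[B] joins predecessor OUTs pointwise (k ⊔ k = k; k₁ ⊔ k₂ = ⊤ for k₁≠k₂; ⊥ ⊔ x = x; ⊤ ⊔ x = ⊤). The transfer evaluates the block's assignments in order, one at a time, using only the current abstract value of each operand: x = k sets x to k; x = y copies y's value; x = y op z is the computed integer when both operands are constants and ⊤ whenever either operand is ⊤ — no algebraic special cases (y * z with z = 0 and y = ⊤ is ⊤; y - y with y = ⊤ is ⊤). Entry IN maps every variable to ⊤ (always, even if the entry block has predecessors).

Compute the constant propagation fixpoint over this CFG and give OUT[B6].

Answer: {a: 0, b: ⊤, c: ⊤, d: ⊤, e: 5, f: ⊤}

Working:
Fixpoint table:
  B0:   IN=(all ⊤)   OUT=(all ⊤)
  B1:   IN=(all ⊤)   OUT=(all ⊤)
  B2:   IN=(all ⊤)   OUT={a:0; rest ⊤}
  B3:   IN={a:0; rest ⊤}   OUT={a:0, f:0; rest ⊤}
  B4:   IN={a:0, f:0; rest ⊤}   OUT={a:0, c:4; rest ⊤}
  B5:   IN={a:0, c:4; rest ⊤}   OUT={a:0; rest ⊤}
  B6:   IN={a:0; rest ⊤}   OUT={a:0, e:5; rest ⊤}
  B7:   IN={a:0, e:5; rest ⊤}   OUT={e:5; rest ⊤}

Merge at B6: IN[B6] = OUT[B5] = {a: 0, b: ⊤, c: ⊤, d: ⊤, e: ⊤, f: ⊤}
Applying B6's transfer function to that IN value gives OUT[B6] (row B6 above).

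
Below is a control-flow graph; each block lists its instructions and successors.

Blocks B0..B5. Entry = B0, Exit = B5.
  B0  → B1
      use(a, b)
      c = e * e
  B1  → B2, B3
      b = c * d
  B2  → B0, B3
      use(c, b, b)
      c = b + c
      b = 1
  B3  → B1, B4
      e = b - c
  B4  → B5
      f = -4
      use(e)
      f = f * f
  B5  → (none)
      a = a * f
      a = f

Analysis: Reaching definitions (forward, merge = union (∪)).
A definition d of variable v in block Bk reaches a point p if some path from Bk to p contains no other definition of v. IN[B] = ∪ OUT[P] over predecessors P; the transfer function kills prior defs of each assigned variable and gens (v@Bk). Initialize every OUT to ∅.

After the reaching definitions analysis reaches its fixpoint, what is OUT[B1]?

Per-block solution:
  B0: | IN={b@B2, c@B2, e@B3} | OUT={b@B2, c@B0, e@B3}
  B1: | IN={b@B1, b@B2, c@B0, c@B2, e@B3} | OUT={b@B1, c@B0, c@B2, e@B3}
  B2: | IN={b@B1, c@B0, c@B2, e@B3} | OUT={b@B2, c@B2, e@B3}
  B3: | IN={b@B1, b@B2, c@B0, c@B2, e@B3} | OUT={b@B1, b@B2, c@B0, c@B2, e@B3}
  B4: | IN={b@B1, b@B2, c@B0, c@B2, e@B3} | OUT={b@B1, b@B2, c@B0, c@B2, e@B3, f@B4}
  B5: | IN={b@B1, b@B2, c@B0, c@B2, e@B3, f@B4} | OUT={a@B5, b@B1, b@B2, c@B0, c@B2, e@B3, f@B4}

Merge at B1: IN[B1] = OUT[B0] ⊔ OUT[B3] = {b@B1, b@B2, c@B0, c@B2, e@B3}
Applying B1's transfer function to that IN value gives OUT[B1] (row B1 above).

Answer: {b@B1, c@B0, c@B2, e@B3}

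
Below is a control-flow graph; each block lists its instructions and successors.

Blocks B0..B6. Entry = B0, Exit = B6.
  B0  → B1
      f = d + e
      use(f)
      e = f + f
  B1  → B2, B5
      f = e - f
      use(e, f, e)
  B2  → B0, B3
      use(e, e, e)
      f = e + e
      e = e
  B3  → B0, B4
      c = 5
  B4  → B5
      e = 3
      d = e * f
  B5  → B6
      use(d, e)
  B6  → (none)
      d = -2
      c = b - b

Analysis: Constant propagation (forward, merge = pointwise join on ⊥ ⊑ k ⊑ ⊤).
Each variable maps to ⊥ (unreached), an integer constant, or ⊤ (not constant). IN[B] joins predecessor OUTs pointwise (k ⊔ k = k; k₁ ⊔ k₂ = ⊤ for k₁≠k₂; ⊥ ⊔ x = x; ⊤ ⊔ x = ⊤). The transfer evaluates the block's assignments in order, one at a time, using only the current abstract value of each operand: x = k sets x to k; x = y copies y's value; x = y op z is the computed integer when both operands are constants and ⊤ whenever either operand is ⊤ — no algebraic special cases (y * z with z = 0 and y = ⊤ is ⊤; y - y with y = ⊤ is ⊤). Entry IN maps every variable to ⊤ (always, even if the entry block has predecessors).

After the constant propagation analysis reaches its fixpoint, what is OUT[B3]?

Converged values:
  B0: | IN=(all ⊤) | OUT=(all ⊤)
  B1: | IN=(all ⊤) | OUT=(all ⊤)
  B2: | IN=(all ⊤) | OUT=(all ⊤)
  B3: | IN=(all ⊤) | OUT={c:5; rest ⊤}
  B4: | IN={c:5; rest ⊤} | OUT={c:5, e:3; rest ⊤}
  B5: | IN=(all ⊤) | OUT=(all ⊤)
  B6: | IN=(all ⊤) | OUT={d:-2; rest ⊤}

Merge at B3: IN[B3] = OUT[B2] = {a: ⊤, b: ⊤, c: ⊤, d: ⊤, e: ⊤, f: ⊤}
Applying B3's transfer function to that IN value gives OUT[B3] (row B3 above).

Answer: {a: ⊤, b: ⊤, c: 5, d: ⊤, e: ⊤, f: ⊤}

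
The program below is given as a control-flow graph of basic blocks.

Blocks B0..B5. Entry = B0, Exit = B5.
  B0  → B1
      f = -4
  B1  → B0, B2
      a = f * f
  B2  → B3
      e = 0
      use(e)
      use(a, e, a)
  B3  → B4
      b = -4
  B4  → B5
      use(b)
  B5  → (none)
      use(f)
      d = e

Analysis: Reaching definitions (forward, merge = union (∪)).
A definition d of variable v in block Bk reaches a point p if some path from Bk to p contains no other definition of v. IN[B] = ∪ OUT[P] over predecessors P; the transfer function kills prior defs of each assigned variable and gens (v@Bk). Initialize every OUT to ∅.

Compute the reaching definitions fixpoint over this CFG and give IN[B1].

Answer: {a@B1, f@B0}

Working:
Per-block solution:
  B0: | IN={a@B1, f@B0} | OUT={a@B1, f@B0}
  B1: | IN={a@B1, f@B0} | OUT={a@B1, f@B0}
  B2: | IN={a@B1, f@B0} | OUT={a@B1, e@B2, f@B0}
  B3: | IN={a@B1, e@B2, f@B0} | OUT={a@B1, b@B3, e@B2, f@B0}
  B4: | IN={a@B1, b@B3, e@B2, f@B0} | OUT={a@B1, b@B3, e@B2, f@B0}
  B5: | IN={a@B1, b@B3, e@B2, f@B0} | OUT={a@B1, b@B3, d@B5, e@B2, f@B0}

Merge at B1: IN[B1] = OUT[B0] = {a@B1, f@B0}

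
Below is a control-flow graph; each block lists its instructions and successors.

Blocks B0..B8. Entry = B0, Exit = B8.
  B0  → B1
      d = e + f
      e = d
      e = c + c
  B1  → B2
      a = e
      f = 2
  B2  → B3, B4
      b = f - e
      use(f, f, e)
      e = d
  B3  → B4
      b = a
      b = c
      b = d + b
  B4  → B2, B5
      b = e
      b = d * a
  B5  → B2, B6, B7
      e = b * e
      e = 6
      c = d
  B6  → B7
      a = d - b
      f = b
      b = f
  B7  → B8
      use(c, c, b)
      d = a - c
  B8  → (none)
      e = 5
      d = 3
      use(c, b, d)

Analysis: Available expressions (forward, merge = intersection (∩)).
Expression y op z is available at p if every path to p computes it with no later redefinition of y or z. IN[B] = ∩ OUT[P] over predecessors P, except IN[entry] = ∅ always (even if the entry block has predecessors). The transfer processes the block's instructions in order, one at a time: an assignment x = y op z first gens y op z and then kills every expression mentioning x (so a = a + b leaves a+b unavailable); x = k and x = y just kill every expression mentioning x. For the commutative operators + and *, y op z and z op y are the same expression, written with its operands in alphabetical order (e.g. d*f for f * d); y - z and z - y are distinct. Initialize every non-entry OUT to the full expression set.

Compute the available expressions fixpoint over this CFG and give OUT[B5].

Converged values:
  B0: | IN={} | OUT={c+c}
  B1: | IN={c+c} | OUT={c+c}
  B2: | IN={} | OUT={}
  B3: | IN={} | OUT={}
  B4: | IN={} | OUT={a*d}
  B5: | IN={a*d} | OUT={a*d}
  B6: | IN={a*d} | OUT={}
  B7: | IN={} | OUT={a-c}
  B8: | IN={a-c} | OUT={a-c}

Merge at B5: IN[B5] = OUT[B4] = {a*d}
Applying B5's transfer function to that IN value gives OUT[B5] (row B5 above).

Answer: {a*d}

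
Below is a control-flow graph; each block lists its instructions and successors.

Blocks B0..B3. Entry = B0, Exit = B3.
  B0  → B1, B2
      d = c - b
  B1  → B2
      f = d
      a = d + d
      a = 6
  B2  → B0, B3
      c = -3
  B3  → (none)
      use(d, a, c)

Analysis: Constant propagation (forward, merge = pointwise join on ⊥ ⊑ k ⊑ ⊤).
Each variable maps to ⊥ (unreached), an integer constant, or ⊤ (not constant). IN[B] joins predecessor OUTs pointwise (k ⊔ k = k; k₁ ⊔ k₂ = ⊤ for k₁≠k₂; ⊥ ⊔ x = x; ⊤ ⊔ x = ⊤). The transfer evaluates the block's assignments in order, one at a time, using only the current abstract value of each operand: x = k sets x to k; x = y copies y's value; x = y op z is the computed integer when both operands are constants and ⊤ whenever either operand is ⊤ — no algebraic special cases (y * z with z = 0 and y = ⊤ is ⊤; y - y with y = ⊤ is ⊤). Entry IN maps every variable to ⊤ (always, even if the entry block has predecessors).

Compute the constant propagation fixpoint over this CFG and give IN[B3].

Per-block solution:
  B0: | IN=(all ⊤) | OUT=(all ⊤)
  B1: | IN=(all ⊤) | OUT={a:6; rest ⊤}
  B2: | IN=(all ⊤) | OUT={c:-3; rest ⊤}
  B3: | IN={c:-3; rest ⊤} | OUT={c:-3; rest ⊤}

Merge at B3: IN[B3] = OUT[B2] = {a: ⊤, b: ⊤, c: -3, d: ⊤, e: ⊤, f: ⊤}

Answer: {a: ⊤, b: ⊤, c: -3, d: ⊤, e: ⊤, f: ⊤}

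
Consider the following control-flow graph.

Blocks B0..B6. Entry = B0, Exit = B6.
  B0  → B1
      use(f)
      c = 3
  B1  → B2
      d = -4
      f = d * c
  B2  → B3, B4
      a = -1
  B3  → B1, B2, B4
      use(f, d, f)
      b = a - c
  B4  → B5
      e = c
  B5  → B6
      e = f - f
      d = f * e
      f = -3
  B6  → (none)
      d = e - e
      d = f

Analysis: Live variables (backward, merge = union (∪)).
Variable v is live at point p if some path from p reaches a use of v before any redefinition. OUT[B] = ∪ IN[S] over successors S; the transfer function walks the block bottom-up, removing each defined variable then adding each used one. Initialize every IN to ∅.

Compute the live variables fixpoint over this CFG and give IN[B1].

Answer: {c}

Derivation:
Fixpoint table:
  B0:  IN={f}  OUT={c}
  B1:  IN={c}  OUT={c, d, f}
  B2:  IN={c, d, f}  OUT={a, c, d, f}
  B3:  IN={a, c, d, f}  OUT={c, d, f}
  B4:  IN={c, f}  OUT={f}
  B5:  IN={f}  OUT={e, f}
  B6:  IN={e, f}  OUT={}

Merge at B1: OUT[B1] = IN[B2] = {c, d, f}
Applying B1's transfer function to that OUT value gives IN[B1] (row B1 above).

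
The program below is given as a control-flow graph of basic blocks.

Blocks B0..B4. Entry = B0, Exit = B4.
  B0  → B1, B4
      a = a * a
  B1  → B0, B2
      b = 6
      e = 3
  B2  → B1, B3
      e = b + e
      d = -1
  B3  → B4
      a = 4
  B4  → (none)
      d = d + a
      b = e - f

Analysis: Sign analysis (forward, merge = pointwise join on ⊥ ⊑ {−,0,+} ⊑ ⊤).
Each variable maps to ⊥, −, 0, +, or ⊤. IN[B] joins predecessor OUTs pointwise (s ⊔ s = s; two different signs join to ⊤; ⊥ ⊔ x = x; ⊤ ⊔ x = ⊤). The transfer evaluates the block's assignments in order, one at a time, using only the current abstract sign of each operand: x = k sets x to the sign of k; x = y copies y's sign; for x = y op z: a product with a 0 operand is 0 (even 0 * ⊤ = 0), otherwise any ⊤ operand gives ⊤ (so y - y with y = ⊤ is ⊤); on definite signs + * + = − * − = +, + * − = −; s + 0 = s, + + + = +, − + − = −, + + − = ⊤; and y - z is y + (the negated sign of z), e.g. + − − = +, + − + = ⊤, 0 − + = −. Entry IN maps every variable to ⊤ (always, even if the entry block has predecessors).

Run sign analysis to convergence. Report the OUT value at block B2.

Answer: {a: ⊤, b: +, c: ⊤, d: -, e: +, f: ⊤}

Trace:
Converged values:
  B0: | IN=(all ⊤) | OUT=(all ⊤)
  B1: | IN=(all ⊤) | OUT={b:+, e:+; rest ⊤}
  B2: | IN={b:+, e:+; rest ⊤} | OUT={b:+, d:-, e:+; rest ⊤}
  B3: | IN={b:+, d:-, e:+; rest ⊤} | OUT={a:+, b:+, d:-, e:+; rest ⊤}
  B4: | IN=(all ⊤) | OUT=(all ⊤)

Merge at B2: IN[B2] = OUT[B1] = {a: ⊤, b: +, c: ⊤, d: ⊤, e: +, f: ⊤}
Applying B2's transfer function to that IN value gives OUT[B2] (row B2 above).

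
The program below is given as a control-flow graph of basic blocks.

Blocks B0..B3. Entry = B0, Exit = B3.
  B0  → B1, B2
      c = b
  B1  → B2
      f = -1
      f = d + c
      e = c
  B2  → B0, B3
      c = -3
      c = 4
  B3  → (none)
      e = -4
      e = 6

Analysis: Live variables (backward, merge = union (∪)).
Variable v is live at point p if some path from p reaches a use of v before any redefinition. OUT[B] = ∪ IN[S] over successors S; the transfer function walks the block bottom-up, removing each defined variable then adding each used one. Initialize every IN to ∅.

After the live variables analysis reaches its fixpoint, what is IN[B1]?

Answer: {b, c, d}

Trace:
Per-block solution:
  B0: | IN={b, d} | OUT={b, c, d}
  B1: | IN={b, c, d} | OUT={b, d}
  B2: | IN={b, d} | OUT={b, d}
  B3: | IN={} | OUT={}

Merge at B1: OUT[B1] = IN[B2] = {b, d}
Applying B1's transfer function to that OUT value gives IN[B1] (row B1 above).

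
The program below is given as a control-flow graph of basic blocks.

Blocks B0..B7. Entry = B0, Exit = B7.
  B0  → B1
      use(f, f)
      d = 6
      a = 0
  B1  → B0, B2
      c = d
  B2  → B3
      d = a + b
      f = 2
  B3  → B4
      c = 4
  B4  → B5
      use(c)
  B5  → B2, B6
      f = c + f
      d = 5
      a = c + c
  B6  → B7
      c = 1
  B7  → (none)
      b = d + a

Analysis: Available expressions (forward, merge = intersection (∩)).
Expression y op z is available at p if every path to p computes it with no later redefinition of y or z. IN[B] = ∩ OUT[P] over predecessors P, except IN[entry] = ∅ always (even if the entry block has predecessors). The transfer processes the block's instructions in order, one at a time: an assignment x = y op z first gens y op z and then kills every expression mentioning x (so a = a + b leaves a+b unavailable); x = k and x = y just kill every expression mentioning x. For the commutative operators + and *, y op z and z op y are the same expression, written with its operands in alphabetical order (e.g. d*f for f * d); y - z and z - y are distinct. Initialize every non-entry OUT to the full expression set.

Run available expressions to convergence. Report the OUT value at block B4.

Answer: {a+b}

Working:
Converged values:
  B0: | IN={} | OUT={}
  B1: | IN={} | OUT={}
  B2: | IN={} | OUT={a+b}
  B3: | IN={a+b} | OUT={a+b}
  B4: | IN={a+b} | OUT={a+b}
  B5: | IN={a+b} | OUT={c+c}
  B6: | IN={c+c} | OUT={}
  B7: | IN={} | OUT={a+d}

Merge at B4: IN[B4] = OUT[B3] = {a+b}
Applying B4's transfer function to that IN value gives OUT[B4] (row B4 above).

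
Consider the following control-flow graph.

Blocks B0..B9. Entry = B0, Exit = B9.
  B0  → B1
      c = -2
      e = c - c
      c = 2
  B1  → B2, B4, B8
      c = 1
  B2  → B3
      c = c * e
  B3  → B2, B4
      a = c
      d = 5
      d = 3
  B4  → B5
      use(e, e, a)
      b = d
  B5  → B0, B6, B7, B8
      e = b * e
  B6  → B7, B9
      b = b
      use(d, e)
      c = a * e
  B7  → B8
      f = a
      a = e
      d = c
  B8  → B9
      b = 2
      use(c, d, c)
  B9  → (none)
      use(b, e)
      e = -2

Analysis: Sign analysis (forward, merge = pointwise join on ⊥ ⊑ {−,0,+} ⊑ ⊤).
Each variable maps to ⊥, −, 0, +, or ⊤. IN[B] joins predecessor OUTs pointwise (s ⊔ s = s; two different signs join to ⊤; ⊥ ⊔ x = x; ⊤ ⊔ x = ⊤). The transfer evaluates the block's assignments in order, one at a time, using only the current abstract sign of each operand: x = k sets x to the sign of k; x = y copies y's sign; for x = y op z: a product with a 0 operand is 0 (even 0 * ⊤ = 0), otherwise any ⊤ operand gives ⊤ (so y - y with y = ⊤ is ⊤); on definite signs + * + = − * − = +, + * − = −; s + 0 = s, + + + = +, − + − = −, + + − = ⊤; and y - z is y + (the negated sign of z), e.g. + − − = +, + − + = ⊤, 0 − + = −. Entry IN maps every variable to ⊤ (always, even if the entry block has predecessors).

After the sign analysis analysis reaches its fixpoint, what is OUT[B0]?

Answer: {a: ⊤, b: ⊤, c: +, d: ⊤, e: ⊤, f: ⊤}

Trace:
Fixpoint table:
  B0:   IN=(all ⊤)   OUT={c:+; rest ⊤}
  B1:   IN={c:+; rest ⊤}   OUT={c:+; rest ⊤}
  B2:   IN=(all ⊤)   OUT=(all ⊤)
  B3:   IN=(all ⊤)   OUT={d:+; rest ⊤}
  B4:   IN=(all ⊤)   OUT=(all ⊤)
  B5:   IN=(all ⊤)   OUT=(all ⊤)
  B6:   IN=(all ⊤)   OUT=(all ⊤)
  B7:   IN=(all ⊤)   OUT=(all ⊤)
  B8:   IN=(all ⊤)   OUT={b:+; rest ⊤}
  B9:   IN=(all ⊤)   OUT={e:-; rest ⊤}

Merge at B0 (entry node, so the boundary value (all ⊤) is joined with the incoming edge(s)): IN[B0] = (all ⊤) ⊔ OUT[B5] = {a: ⊤, b: ⊤, c: ⊤, d: ⊤, e: ⊤, f: ⊤}
Applying B0's transfer function to that IN value gives OUT[B0] (row B0 above).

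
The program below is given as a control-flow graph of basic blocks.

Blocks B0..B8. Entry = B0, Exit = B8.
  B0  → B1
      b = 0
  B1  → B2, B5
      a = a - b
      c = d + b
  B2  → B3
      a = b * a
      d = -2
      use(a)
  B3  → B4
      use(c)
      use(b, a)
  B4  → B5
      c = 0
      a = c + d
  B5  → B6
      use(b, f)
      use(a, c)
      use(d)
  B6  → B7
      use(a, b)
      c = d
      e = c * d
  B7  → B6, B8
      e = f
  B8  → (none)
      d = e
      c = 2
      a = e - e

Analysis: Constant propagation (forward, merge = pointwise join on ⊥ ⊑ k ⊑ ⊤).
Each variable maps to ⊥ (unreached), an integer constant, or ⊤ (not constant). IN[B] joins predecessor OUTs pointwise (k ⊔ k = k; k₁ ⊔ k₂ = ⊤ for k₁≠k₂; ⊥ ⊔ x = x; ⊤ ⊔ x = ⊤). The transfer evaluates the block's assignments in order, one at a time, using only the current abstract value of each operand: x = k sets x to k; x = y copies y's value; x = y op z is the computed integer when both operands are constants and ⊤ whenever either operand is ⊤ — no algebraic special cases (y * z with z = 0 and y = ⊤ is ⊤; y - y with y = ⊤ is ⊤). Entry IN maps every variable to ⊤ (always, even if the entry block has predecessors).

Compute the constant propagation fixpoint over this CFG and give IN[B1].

Per-block solution:
  B0: | IN=(all ⊤) | OUT={b:0; rest ⊤}
  B1: | IN={b:0; rest ⊤} | OUT={b:0; rest ⊤}
  B2: | IN={b:0; rest ⊤} | OUT={b:0, d:-2; rest ⊤}
  B3: | IN={b:0, d:-2; rest ⊤} | OUT={b:0, d:-2; rest ⊤}
  B4: | IN={b:0, d:-2; rest ⊤} | OUT={a:-2, b:0, c:0, d:-2; rest ⊤}
  B5: | IN={b:0; rest ⊤} | OUT={b:0; rest ⊤}
  B6: | IN={b:0; rest ⊤} | OUT={b:0; rest ⊤}
  B7: | IN={b:0; rest ⊤} | OUT={b:0; rest ⊤}
  B8: | IN={b:0; rest ⊤} | OUT={b:0, c:2; rest ⊤}

Merge at B1: IN[B1] = OUT[B0] = {a: ⊤, b: 0, c: ⊤, d: ⊤, e: ⊤, f: ⊤}

Answer: {a: ⊤, b: 0, c: ⊤, d: ⊤, e: ⊤, f: ⊤}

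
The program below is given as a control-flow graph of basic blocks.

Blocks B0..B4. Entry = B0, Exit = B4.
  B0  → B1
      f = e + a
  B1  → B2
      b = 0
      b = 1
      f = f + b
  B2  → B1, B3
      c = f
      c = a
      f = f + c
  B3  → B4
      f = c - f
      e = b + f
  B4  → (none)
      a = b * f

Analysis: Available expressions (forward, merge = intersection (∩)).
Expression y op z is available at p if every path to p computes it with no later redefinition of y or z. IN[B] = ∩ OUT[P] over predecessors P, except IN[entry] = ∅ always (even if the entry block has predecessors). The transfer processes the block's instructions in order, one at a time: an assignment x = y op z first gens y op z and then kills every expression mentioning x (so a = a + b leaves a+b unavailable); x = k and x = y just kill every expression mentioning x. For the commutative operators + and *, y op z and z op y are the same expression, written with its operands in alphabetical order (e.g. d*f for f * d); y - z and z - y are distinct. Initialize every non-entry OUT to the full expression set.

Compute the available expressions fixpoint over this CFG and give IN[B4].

Per-block solution:
  B0:   IN={}   OUT={a+e}
  B1:   IN={a+e}   OUT={a+e}
  B2:   IN={a+e}   OUT={a+e}
  B3:   IN={a+e}   OUT={b+f}
  B4:   IN={b+f}   OUT={b*f, b+f}

Merge at B4: IN[B4] = OUT[B3] = {b+f}

Answer: {b+f}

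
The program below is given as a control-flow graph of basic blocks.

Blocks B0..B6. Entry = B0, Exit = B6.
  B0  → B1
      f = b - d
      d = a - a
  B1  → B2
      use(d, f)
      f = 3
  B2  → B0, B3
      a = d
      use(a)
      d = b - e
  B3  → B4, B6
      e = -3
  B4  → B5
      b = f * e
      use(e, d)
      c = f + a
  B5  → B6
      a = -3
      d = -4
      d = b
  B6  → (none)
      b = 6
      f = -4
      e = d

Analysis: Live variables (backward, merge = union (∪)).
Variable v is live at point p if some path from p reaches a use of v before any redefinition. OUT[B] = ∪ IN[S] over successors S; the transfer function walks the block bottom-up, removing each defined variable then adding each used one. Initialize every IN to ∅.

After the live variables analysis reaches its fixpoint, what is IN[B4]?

Answer: {a, d, e, f}

Derivation:
Fixpoint table:
  B0: | IN={a, b, d, e} | OUT={b, d, e, f}
  B1: | IN={b, d, e, f} | OUT={b, d, e, f}
  B2: | IN={b, d, e, f} | OUT={a, b, d, e, f}
  B3: | IN={a, d, f} | OUT={a, d, e, f}
  B4: | IN={a, d, e, f} | OUT={b}
  B5: | IN={b} | OUT={d}
  B6: | IN={d} | OUT={}

Merge at B4: OUT[B4] = IN[B5] = {b}
Applying B4's transfer function to that OUT value gives IN[B4] (row B4 above).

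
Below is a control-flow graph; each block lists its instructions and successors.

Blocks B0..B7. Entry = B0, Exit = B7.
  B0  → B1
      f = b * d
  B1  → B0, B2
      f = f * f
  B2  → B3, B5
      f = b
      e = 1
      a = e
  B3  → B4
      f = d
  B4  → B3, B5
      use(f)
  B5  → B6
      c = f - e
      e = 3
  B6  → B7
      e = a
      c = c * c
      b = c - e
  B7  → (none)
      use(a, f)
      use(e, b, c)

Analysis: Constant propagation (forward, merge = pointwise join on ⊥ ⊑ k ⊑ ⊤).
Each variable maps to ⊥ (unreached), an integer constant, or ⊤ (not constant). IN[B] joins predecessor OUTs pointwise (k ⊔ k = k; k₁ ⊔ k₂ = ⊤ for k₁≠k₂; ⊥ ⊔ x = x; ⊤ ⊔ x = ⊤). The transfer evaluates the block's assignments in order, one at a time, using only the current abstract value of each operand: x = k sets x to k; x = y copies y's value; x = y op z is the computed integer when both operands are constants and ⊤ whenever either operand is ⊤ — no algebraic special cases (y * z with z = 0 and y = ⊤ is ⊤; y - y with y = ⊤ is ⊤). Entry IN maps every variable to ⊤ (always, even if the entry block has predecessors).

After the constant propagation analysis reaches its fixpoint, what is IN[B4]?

Answer: {a: 1, b: ⊤, c: ⊤, d: ⊤, e: 1, f: ⊤}

Trace:
Converged values:
  B0:   IN=(all ⊤)   OUT=(all ⊤)
  B1:   IN=(all ⊤)   OUT=(all ⊤)
  B2:   IN=(all ⊤)   OUT={a:1, e:1; rest ⊤}
  B3:   IN={a:1, e:1; rest ⊤}   OUT={a:1, e:1; rest ⊤}
  B4:   IN={a:1, e:1; rest ⊤}   OUT={a:1, e:1; rest ⊤}
  B5:   IN={a:1, e:1; rest ⊤}   OUT={a:1, e:3; rest ⊤}
  B6:   IN={a:1, e:3; rest ⊤}   OUT={a:1, e:1; rest ⊤}
  B7:   IN={a:1, e:1; rest ⊤}   OUT={a:1, e:1; rest ⊤}

Merge at B4: IN[B4] = OUT[B3] = {a: 1, b: ⊤, c: ⊤, d: ⊤, e: 1, f: ⊤}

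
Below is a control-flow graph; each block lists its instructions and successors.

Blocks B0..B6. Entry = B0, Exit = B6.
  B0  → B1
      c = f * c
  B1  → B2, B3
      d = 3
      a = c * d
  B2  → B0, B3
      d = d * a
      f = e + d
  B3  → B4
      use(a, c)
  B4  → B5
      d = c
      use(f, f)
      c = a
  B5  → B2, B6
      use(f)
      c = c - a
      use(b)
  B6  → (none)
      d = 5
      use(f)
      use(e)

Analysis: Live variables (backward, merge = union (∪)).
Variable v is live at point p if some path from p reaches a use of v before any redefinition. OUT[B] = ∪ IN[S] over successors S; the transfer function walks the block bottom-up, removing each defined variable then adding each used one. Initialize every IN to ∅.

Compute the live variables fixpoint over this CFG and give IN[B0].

Fixpoint table:
  B0:   IN={b, c, e, f}   OUT={b, c, e, f}
  B1:   IN={b, c, e, f}   OUT={a, b, c, d, e, f}
  B2:   IN={a, b, c, d, e}   OUT={a, b, c, e, f}
  B3:   IN={a, b, c, e, f}   OUT={a, b, c, e, f}
  B4:   IN={a, b, c, e, f}   OUT={a, b, c, d, e, f}
  B5:   IN={a, b, c, d, e, f}   OUT={a, b, c, d, e, f}
  B6:   IN={e, f}   OUT={}

Merge at B0: OUT[B0] = IN[B1] = {b, c, e, f}
Applying B0's transfer function to that OUT value gives IN[B0] (row B0 above).

Answer: {b, c, e, f}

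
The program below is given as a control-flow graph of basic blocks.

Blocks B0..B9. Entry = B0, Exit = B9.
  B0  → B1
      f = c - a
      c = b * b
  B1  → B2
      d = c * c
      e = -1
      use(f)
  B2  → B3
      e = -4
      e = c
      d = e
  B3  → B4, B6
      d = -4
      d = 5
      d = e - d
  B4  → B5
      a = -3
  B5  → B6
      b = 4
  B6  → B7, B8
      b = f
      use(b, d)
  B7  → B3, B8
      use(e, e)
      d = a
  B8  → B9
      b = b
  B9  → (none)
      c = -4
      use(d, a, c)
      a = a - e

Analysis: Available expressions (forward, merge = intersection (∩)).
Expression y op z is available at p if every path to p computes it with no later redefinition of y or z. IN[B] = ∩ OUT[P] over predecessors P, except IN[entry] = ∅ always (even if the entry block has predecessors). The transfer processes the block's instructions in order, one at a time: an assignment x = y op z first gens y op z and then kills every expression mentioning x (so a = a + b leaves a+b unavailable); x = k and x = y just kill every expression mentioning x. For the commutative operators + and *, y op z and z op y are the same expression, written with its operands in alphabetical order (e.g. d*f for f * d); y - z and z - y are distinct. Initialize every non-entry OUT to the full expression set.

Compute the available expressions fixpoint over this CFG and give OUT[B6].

Per-block solution:
  B0: | IN={} | OUT={b*b}
  B1: | IN={b*b} | OUT={b*b, c*c}
  B2: | IN={b*b, c*c} | OUT={b*b, c*c}
  B3: | IN={c*c} | OUT={c*c}
  B4: | IN={c*c} | OUT={c*c}
  B5: | IN={c*c} | OUT={c*c}
  B6: | IN={c*c} | OUT={c*c}
  B7: | IN={c*c} | OUT={c*c}
  B8: | IN={c*c} | OUT={c*c}
  B9: | IN={c*c} | OUT={}

Merge at B6: IN[B6] = OUT[B3] ∩ OUT[B5] = {c*c}
Applying B6's transfer function to that IN value gives OUT[B6] (row B6 above).

Answer: {c*c}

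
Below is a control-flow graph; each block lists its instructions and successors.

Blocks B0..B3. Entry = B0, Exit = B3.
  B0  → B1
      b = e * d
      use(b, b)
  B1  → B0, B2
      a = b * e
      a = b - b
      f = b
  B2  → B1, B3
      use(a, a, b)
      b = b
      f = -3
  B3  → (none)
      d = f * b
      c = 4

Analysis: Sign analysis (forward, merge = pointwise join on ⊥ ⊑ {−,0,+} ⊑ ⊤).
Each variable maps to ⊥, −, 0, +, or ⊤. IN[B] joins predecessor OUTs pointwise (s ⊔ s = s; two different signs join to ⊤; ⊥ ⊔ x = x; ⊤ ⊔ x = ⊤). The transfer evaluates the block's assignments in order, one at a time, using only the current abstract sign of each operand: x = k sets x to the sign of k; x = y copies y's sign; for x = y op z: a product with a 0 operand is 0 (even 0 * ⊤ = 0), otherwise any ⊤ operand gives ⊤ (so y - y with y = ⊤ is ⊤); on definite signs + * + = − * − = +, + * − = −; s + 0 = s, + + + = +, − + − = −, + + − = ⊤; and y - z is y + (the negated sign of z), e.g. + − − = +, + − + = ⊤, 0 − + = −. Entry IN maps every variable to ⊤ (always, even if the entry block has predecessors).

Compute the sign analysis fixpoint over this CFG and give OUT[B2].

Answer: {a: ⊤, b: ⊤, c: ⊤, d: ⊤, e: ⊤, f: -}

Working:
Fixpoint table:
  B0:   IN=(all ⊤)   OUT=(all ⊤)
  B1:   IN=(all ⊤)   OUT=(all ⊤)
  B2:   IN=(all ⊤)   OUT={f:-; rest ⊤}
  B3:   IN={f:-; rest ⊤}   OUT={c:+, f:-; rest ⊤}

Merge at B2: IN[B2] = OUT[B1] = {a: ⊤, b: ⊤, c: ⊤, d: ⊤, e: ⊤, f: ⊤}
Applying B2's transfer function to that IN value gives OUT[B2] (row B2 above).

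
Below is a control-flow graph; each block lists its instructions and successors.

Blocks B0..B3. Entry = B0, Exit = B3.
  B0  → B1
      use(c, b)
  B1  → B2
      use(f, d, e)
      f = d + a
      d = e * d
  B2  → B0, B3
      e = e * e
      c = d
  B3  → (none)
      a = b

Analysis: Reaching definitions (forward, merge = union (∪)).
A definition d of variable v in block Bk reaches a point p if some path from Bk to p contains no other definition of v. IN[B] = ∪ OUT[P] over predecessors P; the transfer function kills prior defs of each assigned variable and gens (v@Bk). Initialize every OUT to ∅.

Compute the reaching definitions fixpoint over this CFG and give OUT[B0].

Answer: {c@B2, d@B1, e@B2, f@B1}

Working:
Converged values:
  B0:   IN={c@B2, d@B1, e@B2, f@B1}   OUT={c@B2, d@B1, e@B2, f@B1}
  B1:   IN={c@B2, d@B1, e@B2, f@B1}   OUT={c@B2, d@B1, e@B2, f@B1}
  B2:   IN={c@B2, d@B1, e@B2, f@B1}   OUT={c@B2, d@B1, e@B2, f@B1}
  B3:   IN={c@B2, d@B1, e@B2, f@B1}   OUT={a@B3, c@B2, d@B1, e@B2, f@B1}

Merge at B0 (entry node, so the boundary value {} is joined with the incoming edge(s)): IN[B0] = {} ⊔ OUT[B2] = {c@B2, d@B1, e@B2, f@B1}
Applying B0's transfer function to that IN value gives OUT[B0] (row B0 above).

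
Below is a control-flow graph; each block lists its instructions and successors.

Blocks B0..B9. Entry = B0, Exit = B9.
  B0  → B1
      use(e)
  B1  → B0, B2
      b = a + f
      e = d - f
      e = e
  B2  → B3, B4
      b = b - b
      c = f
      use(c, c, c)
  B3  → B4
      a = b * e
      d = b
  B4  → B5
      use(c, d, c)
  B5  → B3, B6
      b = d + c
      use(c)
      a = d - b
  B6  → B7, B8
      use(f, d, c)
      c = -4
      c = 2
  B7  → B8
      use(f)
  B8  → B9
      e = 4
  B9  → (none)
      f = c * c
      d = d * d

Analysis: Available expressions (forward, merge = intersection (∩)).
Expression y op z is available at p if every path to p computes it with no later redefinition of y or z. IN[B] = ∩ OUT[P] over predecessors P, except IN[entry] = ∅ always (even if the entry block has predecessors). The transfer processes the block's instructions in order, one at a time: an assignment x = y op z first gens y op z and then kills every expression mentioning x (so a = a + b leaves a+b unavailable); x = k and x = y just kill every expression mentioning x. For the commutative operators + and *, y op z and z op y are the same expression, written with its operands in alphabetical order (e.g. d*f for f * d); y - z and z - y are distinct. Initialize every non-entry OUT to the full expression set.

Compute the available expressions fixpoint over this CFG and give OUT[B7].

Converged values:
  B0:   IN={}   OUT={}
  B1:   IN={}   OUT={a+f, d-f}
  B2:   IN={a+f, d-f}   OUT={a+f, d-f}
  B3:   IN={}   OUT={b*e}
  B4:   IN={}   OUT={}
  B5:   IN={}   OUT={c+d, d-b}
  B6:   IN={c+d, d-b}   OUT={d-b}
  B7:   IN={d-b}   OUT={d-b}
  B8:   IN={d-b}   OUT={d-b}
  B9:   IN={d-b}   OUT={c*c}

Merge at B7: IN[B7] = OUT[B6] = {d-b}
Applying B7's transfer function to that IN value gives OUT[B7] (row B7 above).

Answer: {d-b}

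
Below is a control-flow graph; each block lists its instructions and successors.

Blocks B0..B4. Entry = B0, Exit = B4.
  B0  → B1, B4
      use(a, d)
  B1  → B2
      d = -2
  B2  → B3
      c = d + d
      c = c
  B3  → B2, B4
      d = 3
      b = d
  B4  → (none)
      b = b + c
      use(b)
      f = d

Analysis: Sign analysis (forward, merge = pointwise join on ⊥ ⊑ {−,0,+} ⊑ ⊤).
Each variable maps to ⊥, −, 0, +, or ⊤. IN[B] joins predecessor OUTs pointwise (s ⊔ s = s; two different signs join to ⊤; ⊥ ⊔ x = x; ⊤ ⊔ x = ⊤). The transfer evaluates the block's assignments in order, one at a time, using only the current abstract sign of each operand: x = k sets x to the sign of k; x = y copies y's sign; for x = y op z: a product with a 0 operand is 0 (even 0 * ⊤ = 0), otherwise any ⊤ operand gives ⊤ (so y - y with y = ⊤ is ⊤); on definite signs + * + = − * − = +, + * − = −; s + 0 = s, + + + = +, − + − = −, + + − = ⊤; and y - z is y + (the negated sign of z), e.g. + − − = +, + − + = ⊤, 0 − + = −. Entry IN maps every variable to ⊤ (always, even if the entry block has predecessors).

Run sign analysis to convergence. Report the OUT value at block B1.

Answer: {a: ⊤, b: ⊤, c: ⊤, d: -, e: ⊤, f: ⊤}

Trace:
Per-block solution:
  B0:  IN=(all ⊤)  OUT=(all ⊤)
  B1:  IN=(all ⊤)  OUT={d:-; rest ⊤}
  B2:  IN=(all ⊤)  OUT=(all ⊤)
  B3:  IN=(all ⊤)  OUT={b:+, d:+; rest ⊤}
  B4:  IN=(all ⊤)  OUT=(all ⊤)

Merge at B1: IN[B1] = OUT[B0] = {a: ⊤, b: ⊤, c: ⊤, d: ⊤, e: ⊤, f: ⊤}
Applying B1's transfer function to that IN value gives OUT[B1] (row B1 above).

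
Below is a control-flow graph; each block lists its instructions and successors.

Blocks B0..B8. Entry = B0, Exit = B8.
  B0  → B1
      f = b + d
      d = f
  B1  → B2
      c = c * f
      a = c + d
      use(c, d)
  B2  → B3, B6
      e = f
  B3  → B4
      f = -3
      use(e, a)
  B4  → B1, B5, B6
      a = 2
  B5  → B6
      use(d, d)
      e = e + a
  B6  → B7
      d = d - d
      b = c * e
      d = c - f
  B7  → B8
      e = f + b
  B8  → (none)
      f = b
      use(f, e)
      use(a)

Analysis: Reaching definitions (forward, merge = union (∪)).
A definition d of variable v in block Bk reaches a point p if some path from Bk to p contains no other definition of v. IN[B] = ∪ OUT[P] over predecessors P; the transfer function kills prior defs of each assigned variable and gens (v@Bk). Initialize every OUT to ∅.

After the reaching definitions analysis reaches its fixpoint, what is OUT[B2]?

Per-block solution:
  B0: | IN={} | OUT={d@B0, f@B0}
  B1: | IN={a@B4, c@B1, d@B0, e@B2, f@B0, f@B3} | OUT={a@B1, c@B1, d@B0, e@B2, f@B0, f@B3}
  B2: | IN={a@B1, c@B1, d@B0, e@B2, f@B0, f@B3} | OUT={a@B1, c@B1, d@B0, e@B2, f@B0, f@B3}
  B3: | IN={a@B1, c@B1, d@B0, e@B2, f@B0, f@B3} | OUT={a@B1, c@B1, d@B0, e@B2, f@B3}
  B4: | IN={a@B1, c@B1, d@B0, e@B2, f@B3} | OUT={a@B4, c@B1, d@B0, e@B2, f@B3}
  B5: | IN={a@B4, c@B1, d@B0, e@B2, f@B3} | OUT={a@B4, c@B1, d@B0, e@B5, f@B3}
  B6: | IN={a@B1, a@B4, c@B1, d@B0, e@B2, e@B5, f@B0, f@B3} | OUT={a@B1, a@B4, b@B6, c@B1, d@B6, e@B2, e@B5, f@B0, f@B3}
  B7: | IN={a@B1, a@B4, b@B6, c@B1, d@B6, e@B2, e@B5, f@B0, f@B3} | OUT={a@B1, a@B4, b@B6, c@B1, d@B6, e@B7, f@B0, f@B3}
  B8: | IN={a@B1, a@B4, b@B6, c@B1, d@B6, e@B7, f@B0, f@B3} | OUT={a@B1, a@B4, b@B6, c@B1, d@B6, e@B7, f@B8}

Merge at B2: IN[B2] = OUT[B1] = {a@B1, c@B1, d@B0, e@B2, f@B0, f@B3}
Applying B2's transfer function to that IN value gives OUT[B2] (row B2 above).

Answer: {a@B1, c@B1, d@B0, e@B2, f@B0, f@B3}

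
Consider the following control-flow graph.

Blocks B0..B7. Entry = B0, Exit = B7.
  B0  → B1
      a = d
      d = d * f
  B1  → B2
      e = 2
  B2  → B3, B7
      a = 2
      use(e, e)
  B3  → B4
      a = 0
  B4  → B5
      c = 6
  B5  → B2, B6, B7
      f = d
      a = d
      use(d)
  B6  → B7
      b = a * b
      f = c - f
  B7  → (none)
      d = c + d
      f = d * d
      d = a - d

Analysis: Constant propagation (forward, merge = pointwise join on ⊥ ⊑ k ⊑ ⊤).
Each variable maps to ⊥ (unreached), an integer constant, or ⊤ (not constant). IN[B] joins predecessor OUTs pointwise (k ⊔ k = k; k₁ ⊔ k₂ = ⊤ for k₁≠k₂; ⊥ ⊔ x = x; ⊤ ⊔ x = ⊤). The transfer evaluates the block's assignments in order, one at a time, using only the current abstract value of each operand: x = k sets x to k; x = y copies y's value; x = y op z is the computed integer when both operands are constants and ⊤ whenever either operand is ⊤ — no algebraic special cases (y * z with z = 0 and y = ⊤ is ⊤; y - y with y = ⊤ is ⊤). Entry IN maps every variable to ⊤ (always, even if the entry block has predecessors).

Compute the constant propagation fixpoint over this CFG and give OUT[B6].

Answer: {a: ⊤, b: ⊤, c: 6, d: ⊤, e: 2, f: ⊤}

Trace:
Converged values:
  B0: | IN=(all ⊤) | OUT=(all ⊤)
  B1: | IN=(all ⊤) | OUT={e:2; rest ⊤}
  B2: | IN={e:2; rest ⊤} | OUT={a:2, e:2; rest ⊤}
  B3: | IN={a:2, e:2; rest ⊤} | OUT={a:0, e:2; rest ⊤}
  B4: | IN={a:0, e:2; rest ⊤} | OUT={a:0, c:6, e:2; rest ⊤}
  B5: | IN={a:0, c:6, e:2; rest ⊤} | OUT={c:6, e:2; rest ⊤}
  B6: | IN={c:6, e:2; rest ⊤} | OUT={c:6, e:2; rest ⊤}
  B7: | IN={e:2; rest ⊤} | OUT={e:2; rest ⊤}

Merge at B6: IN[B6] = OUT[B5] = {a: ⊤, b: ⊤, c: 6, d: ⊤, e: 2, f: ⊤}
Applying B6's transfer function to that IN value gives OUT[B6] (row B6 above).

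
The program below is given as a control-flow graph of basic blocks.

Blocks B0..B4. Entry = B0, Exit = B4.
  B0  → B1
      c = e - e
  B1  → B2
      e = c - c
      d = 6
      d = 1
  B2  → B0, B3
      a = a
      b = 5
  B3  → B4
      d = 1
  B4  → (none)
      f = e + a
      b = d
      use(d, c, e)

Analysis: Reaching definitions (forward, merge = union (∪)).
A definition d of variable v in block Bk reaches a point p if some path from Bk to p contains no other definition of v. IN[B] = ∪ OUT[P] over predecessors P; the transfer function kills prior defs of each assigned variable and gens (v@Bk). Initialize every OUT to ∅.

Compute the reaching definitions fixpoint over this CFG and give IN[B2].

Converged values:
  B0:   IN={a@B2, b@B2, c@B0, d@B1, e@B1}   OUT={a@B2, b@B2, c@B0, d@B1, e@B1}
  B1:   IN={a@B2, b@B2, c@B0, d@B1, e@B1}   OUT={a@B2, b@B2, c@B0, d@B1, e@B1}
  B2:   IN={a@B2, b@B2, c@B0, d@B1, e@B1}   OUT={a@B2, b@B2, c@B0, d@B1, e@B1}
  B3:   IN={a@B2, b@B2, c@B0, d@B1, e@B1}   OUT={a@B2, b@B2, c@B0, d@B3, e@B1}
  B4:   IN={a@B2, b@B2, c@B0, d@B3, e@B1}   OUT={a@B2, b@B4, c@B0, d@B3, e@B1, f@B4}

Merge at B2: IN[B2] = OUT[B1] = {a@B2, b@B2, c@B0, d@B1, e@B1}

Answer: {a@B2, b@B2, c@B0, d@B1, e@B1}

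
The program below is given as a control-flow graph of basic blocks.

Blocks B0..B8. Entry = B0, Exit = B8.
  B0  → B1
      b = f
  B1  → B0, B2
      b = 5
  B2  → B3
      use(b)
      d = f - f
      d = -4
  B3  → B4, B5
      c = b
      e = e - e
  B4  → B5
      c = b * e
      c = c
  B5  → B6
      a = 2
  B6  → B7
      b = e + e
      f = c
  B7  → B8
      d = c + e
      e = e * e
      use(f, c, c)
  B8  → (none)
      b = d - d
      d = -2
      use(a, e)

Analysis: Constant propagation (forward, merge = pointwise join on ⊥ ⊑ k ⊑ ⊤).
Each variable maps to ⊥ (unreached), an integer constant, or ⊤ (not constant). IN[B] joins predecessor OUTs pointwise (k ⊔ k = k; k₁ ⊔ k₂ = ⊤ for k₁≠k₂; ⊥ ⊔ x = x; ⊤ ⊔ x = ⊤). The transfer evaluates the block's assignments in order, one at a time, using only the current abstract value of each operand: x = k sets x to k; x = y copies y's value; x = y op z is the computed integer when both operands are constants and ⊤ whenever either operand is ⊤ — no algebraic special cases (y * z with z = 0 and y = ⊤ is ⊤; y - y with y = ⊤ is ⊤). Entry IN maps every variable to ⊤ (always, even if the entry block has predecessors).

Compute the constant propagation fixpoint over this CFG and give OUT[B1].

Answer: {a: ⊤, b: 5, c: ⊤, d: ⊤, e: ⊤, f: ⊤}

Working:
Per-block solution:
  B0: | IN=(all ⊤) | OUT=(all ⊤)
  B1: | IN=(all ⊤) | OUT={b:5; rest ⊤}
  B2: | IN={b:5; rest ⊤} | OUT={b:5, d:-4; rest ⊤}
  B3: | IN={b:5, d:-4; rest ⊤} | OUT={b:5, c:5, d:-4; rest ⊤}
  B4: | IN={b:5, c:5, d:-4; rest ⊤} | OUT={b:5, d:-4; rest ⊤}
  B5: | IN={b:5, d:-4; rest ⊤} | OUT={a:2, b:5, d:-4; rest ⊤}
  B6: | IN={a:2, b:5, d:-4; rest ⊤} | OUT={a:2, d:-4; rest ⊤}
  B7: | IN={a:2, d:-4; rest ⊤} | OUT={a:2; rest ⊤}
  B8: | IN={a:2; rest ⊤} | OUT={a:2, d:-2; rest ⊤}

Merge at B1: IN[B1] = OUT[B0] = {a: ⊤, b: ⊤, c: ⊤, d: ⊤, e: ⊤, f: ⊤}
Applying B1's transfer function to that IN value gives OUT[B1] (row B1 above).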